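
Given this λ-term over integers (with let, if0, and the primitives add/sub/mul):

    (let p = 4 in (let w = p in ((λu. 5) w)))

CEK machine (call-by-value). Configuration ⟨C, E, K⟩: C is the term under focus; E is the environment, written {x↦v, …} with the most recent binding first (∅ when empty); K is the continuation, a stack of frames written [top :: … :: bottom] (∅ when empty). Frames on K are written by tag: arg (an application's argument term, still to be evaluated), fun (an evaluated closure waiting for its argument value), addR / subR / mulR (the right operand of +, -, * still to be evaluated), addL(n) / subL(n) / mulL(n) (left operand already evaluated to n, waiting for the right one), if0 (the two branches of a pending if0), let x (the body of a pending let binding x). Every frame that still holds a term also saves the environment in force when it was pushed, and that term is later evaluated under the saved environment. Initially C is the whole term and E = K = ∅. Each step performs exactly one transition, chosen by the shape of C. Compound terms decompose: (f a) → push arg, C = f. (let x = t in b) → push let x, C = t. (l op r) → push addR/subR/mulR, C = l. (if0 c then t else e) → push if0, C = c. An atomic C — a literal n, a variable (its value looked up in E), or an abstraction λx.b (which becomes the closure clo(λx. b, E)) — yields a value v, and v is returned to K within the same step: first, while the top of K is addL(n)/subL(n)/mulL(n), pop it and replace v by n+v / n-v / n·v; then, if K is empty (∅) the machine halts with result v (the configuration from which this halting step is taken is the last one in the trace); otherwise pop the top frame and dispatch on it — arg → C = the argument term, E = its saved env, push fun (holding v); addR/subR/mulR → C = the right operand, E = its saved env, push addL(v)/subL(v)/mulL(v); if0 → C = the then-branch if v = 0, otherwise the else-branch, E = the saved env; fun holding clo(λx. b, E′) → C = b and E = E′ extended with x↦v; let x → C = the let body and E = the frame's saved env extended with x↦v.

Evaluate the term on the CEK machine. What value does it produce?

0. ⟨C=(let p = 4 in (let w = p in ((λu. 5) w))); E=∅; K=∅⟩
1. ⟨C=4; E=∅; K=[let p]⟩
2. ⟨C=(let w = p in ((λu. 5) w)); E={p↦4}; K=∅⟩
3. ⟨C=p; E={p↦4}; K=[let w]⟩
4. ⟨C=((λu. 5) w); E={w↦4, p↦4}; K=∅⟩
5. ⟨C=(λu. 5); E={w↦4, p↦4}; K=[arg]⟩
6. ⟨C=w; E={w↦4, p↦4}; K=[fun]⟩
7. ⟨C=5; E={u↦4, w↦4, p↦4}; K=∅⟩
→ final value 5

Answer: 5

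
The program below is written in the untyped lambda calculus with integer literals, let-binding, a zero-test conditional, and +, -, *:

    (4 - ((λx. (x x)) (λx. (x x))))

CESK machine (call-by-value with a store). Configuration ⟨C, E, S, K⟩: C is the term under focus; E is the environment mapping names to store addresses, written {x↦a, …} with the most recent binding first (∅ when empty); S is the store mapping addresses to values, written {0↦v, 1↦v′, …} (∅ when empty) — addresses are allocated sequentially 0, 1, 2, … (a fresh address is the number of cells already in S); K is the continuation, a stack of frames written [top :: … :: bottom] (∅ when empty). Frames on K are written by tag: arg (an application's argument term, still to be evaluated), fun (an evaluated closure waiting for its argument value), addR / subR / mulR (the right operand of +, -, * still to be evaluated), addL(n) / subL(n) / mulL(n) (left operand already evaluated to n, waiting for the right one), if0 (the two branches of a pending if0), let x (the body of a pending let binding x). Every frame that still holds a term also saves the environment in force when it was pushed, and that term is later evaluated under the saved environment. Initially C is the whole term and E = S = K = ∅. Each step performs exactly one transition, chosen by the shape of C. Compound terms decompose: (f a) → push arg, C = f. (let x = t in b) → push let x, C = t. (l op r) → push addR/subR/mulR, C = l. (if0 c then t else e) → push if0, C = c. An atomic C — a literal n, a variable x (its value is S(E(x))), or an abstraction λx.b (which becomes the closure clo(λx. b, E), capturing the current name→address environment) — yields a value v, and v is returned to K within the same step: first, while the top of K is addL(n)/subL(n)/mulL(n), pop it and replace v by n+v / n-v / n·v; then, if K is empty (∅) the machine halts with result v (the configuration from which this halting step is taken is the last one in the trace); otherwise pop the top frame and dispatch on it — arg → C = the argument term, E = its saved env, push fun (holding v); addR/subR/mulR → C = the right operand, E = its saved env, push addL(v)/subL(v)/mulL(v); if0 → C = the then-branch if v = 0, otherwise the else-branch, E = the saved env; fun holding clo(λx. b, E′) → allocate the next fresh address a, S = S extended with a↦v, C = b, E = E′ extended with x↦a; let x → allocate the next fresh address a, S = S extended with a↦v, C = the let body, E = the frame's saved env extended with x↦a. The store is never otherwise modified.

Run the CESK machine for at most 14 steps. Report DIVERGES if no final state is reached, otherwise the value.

Answer: DIVERGES (no final state within 14 steps)

Machine steps:
[0] [C=(4 - ((λx. (x x)) (λx. (x x)))) | E=∅ | S=∅ | K=∅]
[1] [C=4 | E=∅ | S=∅ | K=[subR]]
[2] [C=((λx. (x x)) (λx. (x x))) | E=∅ | S=∅ | K=[subL(4)]]
[3] [C=(λx. (x x)) | E=∅ | S=∅ | K=[arg :: subL(4)]]
[4] [C=(λx. (x x)) | E=∅ | S=∅ | K=[fun :: subL(4)]]
[5] [C=(x x) | E={x↦0} | S={0↦clo(λx. (x x), ∅)} | K=[subL(4)]]
[6] [C=x | E={x↦0} | S={0↦clo(λx. (x x), ∅)} | K=[arg :: subL(4)]]
[7] [C=x | E={x↦0} | S={0↦clo(λx. (x x), ∅)} | K=[fun :: subL(4)]]
[8] [C=(x x) | E={x↦1} | S={0↦clo(λx. (x x), ∅), 1↦clo(λx. (x x), ∅)} | K=[subL(4)]]
[9] [C=x | E={x↦1} | S={0↦clo(λx. (x x), ∅), 1↦clo(λx. (x x), ∅)} | K=[arg :: subL(4)]]
[10] [C=x | E={x↦1} | S={0↦clo(λx. (x x), ∅), 1↦clo(λx. (x x), ∅)} | K=[fun :: subL(4)]]
[11] [C=(x x) | E={x↦2} | S={0↦clo(λx. (x x), ∅), 1↦clo(λx. (x x), ∅), 2↦clo(λx. (x x), ∅)} | K=[subL(4)]]
[12] [C=x | E={x↦2} | S={0↦clo(λx. (x x), ∅), 1↦clo(λx. (x x), ∅), 2↦clo(λx. (x x), ∅)} | K=[arg :: subL(4)]]
[13] [C=x | E={x↦2} | S={0↦clo(λx. (x x), ∅), 1↦clo(λx. (x x), ∅), 2↦clo(λx. (x x), ∅)} | K=[fun :: subL(4)]]
[14] [C=(x x) | E={x↦3} | S={0↦clo(λx. (x x), ∅), 1↦clo(λx. (x x), ∅), 2↦clo(λx. (x x), ∅), 3↦clo(λx. (x x), ∅)} | K=[subL(4)]]
→ 14 transitions taken and the configuration is still not final: no result within 14 steps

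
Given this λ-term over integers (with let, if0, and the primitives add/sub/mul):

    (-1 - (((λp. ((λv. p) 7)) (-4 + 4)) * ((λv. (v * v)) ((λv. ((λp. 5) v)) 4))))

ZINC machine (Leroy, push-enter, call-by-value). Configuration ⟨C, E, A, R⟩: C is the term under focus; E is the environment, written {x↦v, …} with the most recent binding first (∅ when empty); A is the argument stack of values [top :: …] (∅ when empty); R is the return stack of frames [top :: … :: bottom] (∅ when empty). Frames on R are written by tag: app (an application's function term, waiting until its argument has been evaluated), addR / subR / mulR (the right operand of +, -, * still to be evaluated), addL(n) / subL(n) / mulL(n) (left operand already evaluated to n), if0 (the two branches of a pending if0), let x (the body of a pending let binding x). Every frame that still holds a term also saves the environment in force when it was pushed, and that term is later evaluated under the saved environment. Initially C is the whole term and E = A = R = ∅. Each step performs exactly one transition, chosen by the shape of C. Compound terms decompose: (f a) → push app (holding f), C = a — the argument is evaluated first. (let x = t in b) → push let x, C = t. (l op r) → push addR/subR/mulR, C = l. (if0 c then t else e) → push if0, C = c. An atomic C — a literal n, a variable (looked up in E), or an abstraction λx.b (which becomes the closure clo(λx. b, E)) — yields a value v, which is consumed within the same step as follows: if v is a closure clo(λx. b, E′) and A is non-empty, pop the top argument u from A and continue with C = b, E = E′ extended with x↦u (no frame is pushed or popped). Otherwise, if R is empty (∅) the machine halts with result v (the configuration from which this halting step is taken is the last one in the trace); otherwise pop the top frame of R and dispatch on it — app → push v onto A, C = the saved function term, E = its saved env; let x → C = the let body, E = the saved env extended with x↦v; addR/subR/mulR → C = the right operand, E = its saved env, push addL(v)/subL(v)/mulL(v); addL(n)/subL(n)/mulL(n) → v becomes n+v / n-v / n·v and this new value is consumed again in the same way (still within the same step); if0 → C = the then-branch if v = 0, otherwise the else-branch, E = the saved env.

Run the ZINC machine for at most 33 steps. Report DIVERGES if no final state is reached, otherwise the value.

Answer: -1

Execution trace:
0. ⟨C=(-1 - (((λp. ((λv. p) 7)) (-4 + 4)) * ((λv. (v * v)) ((λv. ((λp. 5) v)) 4)))); E=∅; A=∅; R=∅⟩
1. ⟨C=-1; E=∅; A=∅; R=[subR]⟩
2. ⟨C=(((λp. ((λv. p) 7)) (-4 + 4)) * ((λv. (v * v)) ((λv. ((λp. 5) v)) 4))); E=∅; A=∅; R=[subL(-1)]⟩
3. ⟨C=((λp. ((λv. p) 7)) (-4 + 4)); E=∅; A=∅; R=[mulR :: subL(-1)]⟩
4. ⟨C=(-4 + 4); E=∅; A=∅; R=[app :: mulR :: subL(-1)]⟩
5. ⟨C=-4; E=∅; A=∅; R=[addR :: app :: mulR :: subL(-1)]⟩
6. ⟨C=4; E=∅; A=∅; R=[addL(-4) :: app :: mulR :: subL(-1)]⟩
7. ⟨C=(λp. ((λv. p) 7)); E=∅; A=[0]; R=[mulR :: subL(-1)]⟩
8. ⟨C=((λv. p) 7); E={p↦0}; A=∅; R=[mulR :: subL(-1)]⟩
9. ⟨C=7; E={p↦0}; A=∅; R=[app :: mulR :: subL(-1)]⟩
10. ⟨C=(λv. p); E={p↦0}; A=[7]; R=[mulR :: subL(-1)]⟩
11. ⟨C=p; E={v↦7, p↦0}; A=∅; R=[mulR :: subL(-1)]⟩
12. ⟨C=((λv. (v * v)) ((λv. ((λp. 5) v)) 4)); E=∅; A=∅; R=[mulL(0) :: subL(-1)]⟩
13. ⟨C=((λv. ((λp. 5) v)) 4); E=∅; A=∅; R=[app :: mulL(0) :: subL(-1)]⟩
14. ⟨C=4; E=∅; A=∅; R=[app :: app :: mulL(0) :: subL(-1)]⟩
15. ⟨C=(λv. ((λp. 5) v)); E=∅; A=[4]; R=[app :: mulL(0) :: subL(-1)]⟩
16. ⟨C=((λp. 5) v); E={v↦4}; A=∅; R=[app :: mulL(0) :: subL(-1)]⟩
17. ⟨C=v; E={v↦4}; A=∅; R=[app :: app :: mulL(0) :: subL(-1)]⟩
18. ⟨C=(λp. 5); E={v↦4}; A=[4]; R=[app :: mulL(0) :: subL(-1)]⟩
19. ⟨C=5; E={p↦4, v↦4}; A=∅; R=[app :: mulL(0) :: subL(-1)]⟩
20. ⟨C=(λv. (v * v)); E=∅; A=[5]; R=[mulL(0) :: subL(-1)]⟩
21. ⟨C=(v * v); E={v↦5}; A=∅; R=[mulL(0) :: subL(-1)]⟩
22. ⟨C=v; E={v↦5}; A=∅; R=[mulR :: mulL(0) :: subL(-1)]⟩
23. ⟨C=v; E={v↦5}; A=∅; R=[mulL(5) :: mulL(0) :: subL(-1)]⟩
→ final value -1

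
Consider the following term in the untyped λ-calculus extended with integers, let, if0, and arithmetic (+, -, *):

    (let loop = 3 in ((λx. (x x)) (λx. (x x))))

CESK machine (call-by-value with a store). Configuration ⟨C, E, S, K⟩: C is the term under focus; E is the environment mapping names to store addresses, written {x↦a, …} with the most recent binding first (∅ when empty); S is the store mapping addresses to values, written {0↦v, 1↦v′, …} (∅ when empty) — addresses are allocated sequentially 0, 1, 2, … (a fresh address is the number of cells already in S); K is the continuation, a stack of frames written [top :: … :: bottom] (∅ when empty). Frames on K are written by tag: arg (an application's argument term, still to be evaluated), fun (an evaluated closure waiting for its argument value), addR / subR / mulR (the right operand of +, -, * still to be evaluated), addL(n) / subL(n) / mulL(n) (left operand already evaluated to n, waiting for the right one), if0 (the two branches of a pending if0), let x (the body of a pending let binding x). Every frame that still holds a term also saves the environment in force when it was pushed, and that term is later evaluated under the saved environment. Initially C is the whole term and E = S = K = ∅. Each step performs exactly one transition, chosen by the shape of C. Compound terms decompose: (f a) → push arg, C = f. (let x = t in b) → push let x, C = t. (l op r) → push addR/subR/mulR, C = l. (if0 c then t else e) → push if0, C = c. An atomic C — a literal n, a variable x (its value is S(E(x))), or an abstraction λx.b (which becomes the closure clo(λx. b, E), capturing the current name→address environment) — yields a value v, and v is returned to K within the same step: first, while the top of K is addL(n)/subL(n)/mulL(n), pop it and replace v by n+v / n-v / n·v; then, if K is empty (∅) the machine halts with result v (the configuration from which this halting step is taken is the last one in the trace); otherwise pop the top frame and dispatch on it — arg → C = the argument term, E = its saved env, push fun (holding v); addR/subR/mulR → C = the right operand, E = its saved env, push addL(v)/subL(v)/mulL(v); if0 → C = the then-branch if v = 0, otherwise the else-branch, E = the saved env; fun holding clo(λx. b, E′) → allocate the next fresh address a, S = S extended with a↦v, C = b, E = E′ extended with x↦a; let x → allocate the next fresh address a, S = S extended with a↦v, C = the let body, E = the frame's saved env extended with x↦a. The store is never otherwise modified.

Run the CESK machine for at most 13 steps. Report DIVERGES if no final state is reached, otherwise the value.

Answer: DIVERGES (no final state within 13 steps)

Machine steps:
0. ⟨C=(let loop = 3 in ((λx. (x x)) (λx. (x x)))); E=∅; S=∅; K=∅⟩
1. ⟨C=3; E=∅; S=∅; K=[let loop]⟩
2. ⟨C=((λx. (x x)) (λx. (x x))); E={loop↦0}; S={0↦3}; K=∅⟩
3. ⟨C=(λx. (x x)); E={loop↦0}; S={0↦3}; K=[arg]⟩
4. ⟨C=(λx. (x x)); E={loop↦0}; S={0↦3}; K=[fun]⟩
5. ⟨C=(x x); E={x↦1, loop↦0}; S={0↦3, 1↦clo(λx. (x x), {loop↦0})}; K=∅⟩
6. ⟨C=x; E={x↦1, loop↦0}; S={0↦3, 1↦clo(λx. (x x), {loop↦0})}; K=[arg]⟩
7. ⟨C=x; E={x↦1, loop↦0}; S={0↦3, 1↦clo(λx. (x x), {loop↦0})}; K=[fun]⟩
8. ⟨C=(x x); E={x↦2, loop↦0}; S={0↦3, 1↦clo(λx. (x x), {loop↦0}), 2↦clo(λx. (x x), {loop↦0})}; K=∅⟩
9. ⟨C=x; E={x↦2, loop↦0}; S={0↦3, 1↦clo(λx. (x x), {loop↦0}), 2↦clo(λx. (x x), {loop↦0})}; K=[arg]⟩
10. ⟨C=x; E={x↦2, loop↦0}; S={0↦3, 1↦clo(λx. (x x), {loop↦0}), 2↦clo(λx. (x x), {loop↦0})}; K=[fun]⟩
11. ⟨C=(x x); E={x↦3, loop↦0}; S={0↦3, 1↦clo(λx. (x x), {loop↦0}), 2↦clo(λx. (x x), {loop↦0}), 3↦clo(λx. (x x), {loop↦0})}; K=∅⟩
12. ⟨C=x; E={x↦3, loop↦0}; S={0↦3, 1↦clo(λx. (x x), {loop↦0}), 2↦clo(λx. (x x), {loop↦0}), 3↦clo(λx. (x x), {loop↦0})}; K=[arg]⟩
13. ⟨C=x; E={x↦3, loop↦0}; S={0↦3, 1↦clo(λx. (x x), {loop↦0}), 2↦clo(λx. (x x), {loop↦0}), 3↦clo(λx. (x x), {loop↦0})}; K=[fun]⟩
→ 13 transitions taken and the configuration is still not final: no result within 13 steps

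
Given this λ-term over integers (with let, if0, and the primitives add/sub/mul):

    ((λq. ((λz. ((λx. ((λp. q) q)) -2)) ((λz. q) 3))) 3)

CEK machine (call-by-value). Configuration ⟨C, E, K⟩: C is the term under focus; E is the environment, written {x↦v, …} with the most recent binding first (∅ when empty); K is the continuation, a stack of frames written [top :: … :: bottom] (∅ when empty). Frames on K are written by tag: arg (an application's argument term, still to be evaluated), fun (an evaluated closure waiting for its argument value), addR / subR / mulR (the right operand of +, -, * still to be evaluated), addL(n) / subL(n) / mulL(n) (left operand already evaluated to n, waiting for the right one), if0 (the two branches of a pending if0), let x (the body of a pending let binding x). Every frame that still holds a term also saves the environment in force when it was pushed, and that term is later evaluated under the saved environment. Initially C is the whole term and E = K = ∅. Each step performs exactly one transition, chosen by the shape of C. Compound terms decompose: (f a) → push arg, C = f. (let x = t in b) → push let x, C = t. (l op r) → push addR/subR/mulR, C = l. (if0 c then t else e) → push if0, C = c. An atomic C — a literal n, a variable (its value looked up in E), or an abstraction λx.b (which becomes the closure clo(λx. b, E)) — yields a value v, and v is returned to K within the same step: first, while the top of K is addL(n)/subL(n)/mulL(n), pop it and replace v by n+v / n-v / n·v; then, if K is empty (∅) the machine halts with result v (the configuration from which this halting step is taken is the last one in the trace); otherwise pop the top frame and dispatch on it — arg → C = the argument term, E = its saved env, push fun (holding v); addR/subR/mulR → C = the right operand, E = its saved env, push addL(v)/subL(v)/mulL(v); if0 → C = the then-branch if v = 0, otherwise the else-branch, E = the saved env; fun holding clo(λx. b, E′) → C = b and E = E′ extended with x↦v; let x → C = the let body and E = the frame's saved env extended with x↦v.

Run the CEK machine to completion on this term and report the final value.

[0] ⟨C=((λq. ((λz. ((λx. ((λp. q) q)) -2)) ((λz. q) 3))) 3); E=∅; K=∅⟩
[1] ⟨C=(λq. ((λz. ((λx. ((λp. q) q)) -2)) ((λz. q) 3))); E=∅; K=[arg]⟩
[2] ⟨C=3; E=∅; K=[fun]⟩
[3] ⟨C=((λz. ((λx. ((λp. q) q)) -2)) ((λz. q) 3)); E={q↦3}; K=∅⟩
[4] ⟨C=(λz. ((λx. ((λp. q) q)) -2)); E={q↦3}; K=[arg]⟩
[5] ⟨C=((λz. q) 3); E={q↦3}; K=[fun]⟩
[6] ⟨C=(λz. q); E={q↦3}; K=[arg :: fun]⟩
[7] ⟨C=3; E={q↦3}; K=[fun :: fun]⟩
[8] ⟨C=q; E={z↦3, q↦3}; K=[fun]⟩
[9] ⟨C=((λx. ((λp. q) q)) -2); E={z↦3, q↦3}; K=∅⟩
[10] ⟨C=(λx. ((λp. q) q)); E={z↦3, q↦3}; K=[arg]⟩
[11] ⟨C=-2; E={z↦3, q↦3}; K=[fun]⟩
[12] ⟨C=((λp. q) q); E={x↦-2, z↦3, q↦3}; K=∅⟩
[13] ⟨C=(λp. q); E={x↦-2, z↦3, q↦3}; K=[arg]⟩
[14] ⟨C=q; E={x↦-2, z↦3, q↦3}; K=[fun]⟩
[15] ⟨C=q; E={p↦3, x↦-2, z↦3, q↦3}; K=∅⟩
→ final value 3

Answer: 3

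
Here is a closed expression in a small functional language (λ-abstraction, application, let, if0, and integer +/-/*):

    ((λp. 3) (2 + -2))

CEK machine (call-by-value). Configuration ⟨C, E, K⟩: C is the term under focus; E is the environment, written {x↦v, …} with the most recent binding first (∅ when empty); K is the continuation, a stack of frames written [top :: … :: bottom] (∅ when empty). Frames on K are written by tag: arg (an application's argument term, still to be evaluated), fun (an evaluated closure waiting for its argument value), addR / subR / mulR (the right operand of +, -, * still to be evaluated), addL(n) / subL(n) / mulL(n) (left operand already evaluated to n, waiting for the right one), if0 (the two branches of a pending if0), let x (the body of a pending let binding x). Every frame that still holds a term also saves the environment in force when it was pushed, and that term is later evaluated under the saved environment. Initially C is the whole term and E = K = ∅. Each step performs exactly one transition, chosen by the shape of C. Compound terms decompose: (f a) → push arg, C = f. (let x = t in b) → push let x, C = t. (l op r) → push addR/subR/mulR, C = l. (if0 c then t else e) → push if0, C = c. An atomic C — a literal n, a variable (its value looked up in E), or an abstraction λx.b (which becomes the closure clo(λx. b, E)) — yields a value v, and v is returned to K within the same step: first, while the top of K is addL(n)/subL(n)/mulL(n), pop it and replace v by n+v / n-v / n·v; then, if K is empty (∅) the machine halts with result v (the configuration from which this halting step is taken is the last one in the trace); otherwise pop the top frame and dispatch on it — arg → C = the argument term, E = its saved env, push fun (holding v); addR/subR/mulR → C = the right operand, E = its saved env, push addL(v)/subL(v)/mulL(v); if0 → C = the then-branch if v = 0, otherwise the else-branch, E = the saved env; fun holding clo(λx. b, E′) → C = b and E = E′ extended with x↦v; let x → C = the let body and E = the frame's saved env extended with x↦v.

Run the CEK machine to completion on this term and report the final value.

Answer: 3

Machine steps:
[0] ⟨C=((λp. 3) (2 + -2)); E=∅; K=∅⟩
[1] ⟨C=(λp. 3); E=∅; K=[arg]⟩
[2] ⟨C=(2 + -2); E=∅; K=[fun]⟩
[3] ⟨C=2; E=∅; K=[addR :: fun]⟩
[4] ⟨C=-2; E=∅; K=[addL(2) :: fun]⟩
[5] ⟨C=3; E={p↦0}; K=∅⟩
→ final value 3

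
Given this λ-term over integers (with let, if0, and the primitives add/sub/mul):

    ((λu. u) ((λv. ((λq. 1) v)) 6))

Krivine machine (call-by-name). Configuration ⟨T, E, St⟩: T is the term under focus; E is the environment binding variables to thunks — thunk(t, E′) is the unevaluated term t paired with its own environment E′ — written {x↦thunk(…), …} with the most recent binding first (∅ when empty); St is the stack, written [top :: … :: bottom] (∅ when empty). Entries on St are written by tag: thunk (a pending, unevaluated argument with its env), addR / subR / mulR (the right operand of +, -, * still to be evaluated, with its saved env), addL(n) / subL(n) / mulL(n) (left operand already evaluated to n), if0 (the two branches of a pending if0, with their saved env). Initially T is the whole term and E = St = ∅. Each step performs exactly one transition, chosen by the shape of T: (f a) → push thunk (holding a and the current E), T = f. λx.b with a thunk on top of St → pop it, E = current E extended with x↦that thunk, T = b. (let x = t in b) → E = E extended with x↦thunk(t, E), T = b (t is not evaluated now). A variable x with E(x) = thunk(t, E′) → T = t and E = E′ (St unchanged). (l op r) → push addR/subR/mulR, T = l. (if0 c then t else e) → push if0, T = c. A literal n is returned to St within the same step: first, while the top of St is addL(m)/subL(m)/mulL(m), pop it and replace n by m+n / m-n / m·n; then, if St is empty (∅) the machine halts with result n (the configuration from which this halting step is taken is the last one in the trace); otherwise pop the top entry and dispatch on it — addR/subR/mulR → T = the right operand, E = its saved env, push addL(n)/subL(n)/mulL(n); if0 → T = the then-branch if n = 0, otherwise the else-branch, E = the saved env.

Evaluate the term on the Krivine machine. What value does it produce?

t=0: ⟨T=((λu. u) ((λv. ((λq. 1) v)) 6)); E=∅; St=∅⟩
t=1: ⟨T=(λu. u); E=∅; St=[thunk]⟩
t=2: ⟨T=u; E={u↦thunk(((λv. ((λq. 1) v)) 6), ∅)}; St=∅⟩
t=3: ⟨T=((λv. ((λq. 1) v)) 6); E=∅; St=∅⟩
t=4: ⟨T=(λv. ((λq. 1) v)); E=∅; St=[thunk]⟩
t=5: ⟨T=((λq. 1) v); E={v↦thunk(6, ∅)}; St=∅⟩
t=6: ⟨T=(λq. 1); E={v↦thunk(6, ∅)}; St=[thunk]⟩
t=7: ⟨T=1; E={q↦thunk(v, {v↦thunk(6, ∅)}), v↦thunk(6, ∅)}; St=∅⟩
→ final value 1

Answer: 1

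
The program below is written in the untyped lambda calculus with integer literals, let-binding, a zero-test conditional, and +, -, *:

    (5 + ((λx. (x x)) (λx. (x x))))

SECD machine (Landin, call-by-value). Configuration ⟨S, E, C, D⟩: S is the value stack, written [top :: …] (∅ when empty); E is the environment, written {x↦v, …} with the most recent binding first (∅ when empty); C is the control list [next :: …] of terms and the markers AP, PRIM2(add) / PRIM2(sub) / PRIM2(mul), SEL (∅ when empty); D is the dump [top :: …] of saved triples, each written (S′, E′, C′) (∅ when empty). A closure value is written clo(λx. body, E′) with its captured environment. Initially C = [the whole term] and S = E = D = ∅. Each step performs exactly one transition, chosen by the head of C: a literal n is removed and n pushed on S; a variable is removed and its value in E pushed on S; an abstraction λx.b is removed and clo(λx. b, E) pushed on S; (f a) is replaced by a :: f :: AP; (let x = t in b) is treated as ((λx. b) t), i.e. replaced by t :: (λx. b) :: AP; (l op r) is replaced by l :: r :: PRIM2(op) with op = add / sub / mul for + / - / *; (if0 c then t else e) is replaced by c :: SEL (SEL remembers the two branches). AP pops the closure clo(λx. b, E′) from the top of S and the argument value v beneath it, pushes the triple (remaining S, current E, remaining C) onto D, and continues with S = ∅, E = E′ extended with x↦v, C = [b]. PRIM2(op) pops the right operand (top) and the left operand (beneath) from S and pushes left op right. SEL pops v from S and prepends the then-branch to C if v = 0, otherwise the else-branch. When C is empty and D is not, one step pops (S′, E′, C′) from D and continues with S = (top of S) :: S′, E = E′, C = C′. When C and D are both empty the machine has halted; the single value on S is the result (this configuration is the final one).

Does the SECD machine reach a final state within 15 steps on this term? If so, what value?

Answer: DIVERGES (no final state within 15 steps)

Machine steps:
[0] <S=∅, E=∅, C=[(5 + ((λx. (x x)) (λx. (x x))))], D=∅>
[1] <S=∅, E=∅, C=[5 :: ((λx. (x x)) (λx. (x x))) :: PRIM2(add)], D=∅>
[2] <S=[5], E=∅, C=[((λx. (x x)) (λx. (x x))) :: PRIM2(add)], D=∅>
[3] <S=[5], E=∅, C=[(λx. (x x)) :: (λx. (x x)) :: AP :: PRIM2(add)], D=∅>
[4] <S=[clo(λx. (x x), ∅) :: 5], E=∅, C=[(λx. (x x)) :: AP :: PRIM2(add)], D=∅>
[5] <S=[clo(λx. (x x), ∅) :: clo(λx. (x x), ∅) :: 5], E=∅, C=[AP :: PRIM2(add)], D=∅>
[6] <S=∅, E={x↦clo(λx. (x x), ∅)}, C=[(x x)], D=[([5], ∅, [PRIM2(add)])]>
[7] <S=∅, E={x↦clo(λx. (x x), ∅)}, C=[x :: x :: AP], D=[([5], ∅, [PRIM2(add)])]>
[8] <S=[clo(λx. (x x), ∅)], E={x↦clo(λx. (x x), ∅)}, C=[x :: AP], D=[([5], ∅, [PRIM2(add)])]>
[9] <S=[clo(λx. (x x), ∅) :: clo(λx. (x x), ∅)], E={x↦clo(λx. (x x), ∅)}, C=[AP], D=[([5], ∅, [PRIM2(add)])]>
[10] <S=∅, E={x↦clo(λx. (x x), ∅)}, C=[(x x)], D=[(∅, {x↦clo(λx. (x x), ∅)}, ∅) :: ([5], ∅, [PRIM2(add)])]>
[11] <S=∅, E={x↦clo(λx. (x x), ∅)}, C=[x :: x :: AP], D=[(∅, {x↦clo(λx. (x x), ∅)}, ∅) :: ([5], ∅, [PRIM2(add)])]>
[12] <S=[clo(λx. (x x), ∅)], E={x↦clo(λx. (x x), ∅)}, C=[x :: AP], D=[(∅, {x↦clo(λx. (x x), ∅)}, ∅) :: ([5], ∅, [PRIM2(add)])]>
[13] <S=[clo(λx. (x x), ∅) :: clo(λx. (x x), ∅)], E={x↦clo(λx. (x x), ∅)}, C=[AP], D=[(∅, {x↦clo(λx. (x x), ∅)}, ∅) :: ([5], ∅, [PRIM2(add)])]>
[14] <S=∅, E={x↦clo(λx. (x x), ∅)}, C=[(x x)], D=[(∅, {x↦clo(λx. (x x), ∅)}, ∅) :: (∅, {x↦clo(λx. (x x), ∅)}, ∅) :: ([5], ∅, [PRIM2(add)])]>
[15] <S=∅, E={x↦clo(λx. (x x), ∅)}, C=[x :: x :: AP], D=[(∅, {x↦clo(λx. (x x), ∅)}, ∅) :: (∅, {x↦clo(λx. (x x), ∅)}, ∅) :: ([5], ∅, [PRIM2(add)])]>
→ 15 transitions taken and the configuration is still not final: no result within 15 steps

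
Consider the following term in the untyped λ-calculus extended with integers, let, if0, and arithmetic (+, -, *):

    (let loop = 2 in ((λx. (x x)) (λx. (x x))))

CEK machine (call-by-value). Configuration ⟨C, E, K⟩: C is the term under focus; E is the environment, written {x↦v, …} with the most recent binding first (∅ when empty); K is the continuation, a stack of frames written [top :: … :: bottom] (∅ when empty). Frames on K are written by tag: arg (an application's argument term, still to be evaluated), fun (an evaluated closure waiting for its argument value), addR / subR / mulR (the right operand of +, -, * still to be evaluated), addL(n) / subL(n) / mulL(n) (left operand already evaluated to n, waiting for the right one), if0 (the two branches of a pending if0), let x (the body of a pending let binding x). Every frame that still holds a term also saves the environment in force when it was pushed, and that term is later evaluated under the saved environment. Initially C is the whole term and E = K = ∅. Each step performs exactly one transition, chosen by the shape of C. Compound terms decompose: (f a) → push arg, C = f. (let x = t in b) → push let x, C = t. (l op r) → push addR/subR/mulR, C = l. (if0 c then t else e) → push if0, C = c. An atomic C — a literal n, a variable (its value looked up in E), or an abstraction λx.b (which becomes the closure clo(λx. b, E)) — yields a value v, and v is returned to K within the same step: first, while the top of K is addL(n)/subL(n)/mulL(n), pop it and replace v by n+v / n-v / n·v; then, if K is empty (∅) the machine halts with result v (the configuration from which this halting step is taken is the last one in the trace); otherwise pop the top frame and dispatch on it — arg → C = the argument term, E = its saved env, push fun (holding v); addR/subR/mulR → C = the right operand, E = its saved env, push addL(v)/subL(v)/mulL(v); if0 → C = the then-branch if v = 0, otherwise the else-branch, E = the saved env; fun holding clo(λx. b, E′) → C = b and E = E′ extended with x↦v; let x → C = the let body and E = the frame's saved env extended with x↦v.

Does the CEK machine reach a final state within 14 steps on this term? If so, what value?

[0] ⟨C=(let loop = 2 in ((λx. (x x)) (λx. (x x)))); E=∅; K=∅⟩
[1] ⟨C=2; E=∅; K=[let loop]⟩
[2] ⟨C=((λx. (x x)) (λx. (x x))); E={loop↦2}; K=∅⟩
[3] ⟨C=(λx. (x x)); E={loop↦2}; K=[arg]⟩
[4] ⟨C=(λx. (x x)); E={loop↦2}; K=[fun]⟩
[5] ⟨C=(x x); E={x↦clo(λx. (x x), {loop↦2}), loop↦2}; K=∅⟩
[6] ⟨C=x; E={x↦clo(λx. (x x), {loop↦2}), loop↦2}; K=[arg]⟩
[7] ⟨C=x; E={x↦clo(λx. (x x), {loop↦2}), loop↦2}; K=[fun]⟩
… configuration repeats with period 3 (steps 5–7 recur indefinitely) …

Answer: DIVERGES (no final state within 14 steps)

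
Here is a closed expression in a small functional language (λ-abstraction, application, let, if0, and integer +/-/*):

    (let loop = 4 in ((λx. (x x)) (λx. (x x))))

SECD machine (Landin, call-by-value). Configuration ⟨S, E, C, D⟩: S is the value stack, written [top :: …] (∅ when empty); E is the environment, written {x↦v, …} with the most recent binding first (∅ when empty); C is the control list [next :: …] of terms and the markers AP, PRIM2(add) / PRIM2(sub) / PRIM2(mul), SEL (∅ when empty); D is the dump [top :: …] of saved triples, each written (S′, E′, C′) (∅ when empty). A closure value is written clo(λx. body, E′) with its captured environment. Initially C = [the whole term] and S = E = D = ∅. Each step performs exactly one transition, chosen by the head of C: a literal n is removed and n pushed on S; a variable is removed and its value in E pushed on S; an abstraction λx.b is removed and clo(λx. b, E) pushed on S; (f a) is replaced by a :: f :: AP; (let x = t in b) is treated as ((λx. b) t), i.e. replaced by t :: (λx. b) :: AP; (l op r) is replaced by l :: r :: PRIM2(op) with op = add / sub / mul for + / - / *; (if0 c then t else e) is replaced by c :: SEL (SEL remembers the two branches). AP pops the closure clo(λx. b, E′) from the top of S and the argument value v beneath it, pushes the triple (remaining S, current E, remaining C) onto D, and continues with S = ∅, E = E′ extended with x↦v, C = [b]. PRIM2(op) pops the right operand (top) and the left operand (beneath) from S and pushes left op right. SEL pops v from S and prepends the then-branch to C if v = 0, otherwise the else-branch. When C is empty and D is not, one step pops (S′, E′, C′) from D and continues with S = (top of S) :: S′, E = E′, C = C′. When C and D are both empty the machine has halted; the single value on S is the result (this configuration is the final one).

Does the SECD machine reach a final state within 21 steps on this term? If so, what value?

step 0: ⟨S=∅; E=∅; C=[(let loop = 4 in ((λx. (x x)) (λx. (x x))))]; D=∅⟩
step 1: ⟨S=∅; E=∅; C=[4 :: (λloop. ((λx. (x x)) (λx. (x x)))) :: AP]; D=∅⟩
step 2: ⟨S=[4]; E=∅; C=[(λloop. ((λx. (x x)) (λx. (x x)))) :: AP]; D=∅⟩
step 3: ⟨S=[clo(λloop. ((λx. (x x)) (λx. (x x))), ∅) :: 4]; E=∅; C=[AP]; D=∅⟩
step 4: ⟨S=∅; E={loop↦4}; C=[((λx. (x x)) (λx. (x x)))]; D=[(∅, ∅, ∅)]⟩
step 5: ⟨S=∅; E={loop↦4}; C=[(λx. (x x)) :: (λx. (x x)) :: AP]; D=[(∅, ∅, ∅)]⟩
step 6: ⟨S=[clo(λx. (x x), {loop↦4})]; E={loop↦4}; C=[(λx. (x x)) :: AP]; D=[(∅, ∅, ∅)]⟩
step 7: ⟨S=[clo(λx. (x x), {loop↦4}) :: clo(λx. (x x), {loop↦4})]; E={loop↦4}; C=[AP]; D=[(∅, ∅, ∅)]⟩
step 8: ⟨S=∅; E={x↦clo(λx. (x x), {loop↦4}), loop↦4}; C=[(x x)]; D=[(∅, {loop↦4}, ∅) :: (∅, ∅, ∅)]⟩
step 9: ⟨S=∅; E={x↦clo(λx. (x x), {loop↦4}), loop↦4}; C=[x :: x :: AP]; D=[(∅, {loop↦4}, ∅) :: (∅, ∅, ∅)]⟩
step 10: ⟨S=[clo(λx. (x x), {loop↦4})]; E={x↦clo(λx. (x x), {loop↦4}), loop↦4}; C=[x :: AP]; D=[(∅, {loop↦4}, ∅) :: (∅, ∅, ∅)]⟩
step 11: ⟨S=[clo(λx. (x x), {loop↦4}) :: clo(λx. (x x), {loop↦4})]; E={x↦clo(λx. (x x), {loop↦4}), loop↦4}; C=[AP]; D=[(∅, {loop↦4}, ∅) :: (∅, ∅, ∅)]⟩
step 12: ⟨S=∅; E={x↦clo(λx. (x x), {loop↦4}), loop↦4}; C=[(x x)]; D=[(∅, {x↦clo(λx. (x x), {loop↦4}), loop↦4}, ∅) :: (∅, {loop↦4}, ∅) :: (∅, ∅, ∅)]⟩
step 13: ⟨S=∅; E={x↦clo(λx. (x x), {loop↦4}), loop↦4}; C=[x :: x :: AP]; D=[(∅, {x↦clo(λx. (x x), {loop↦4}), loop↦4}, ∅) :: (∅, {loop↦4}, ∅) :: (∅, ∅, ∅)]⟩
step 14: ⟨S=[clo(λx. (x x), {loop↦4})]; E={x↦clo(λx. (x x), {loop↦4}), loop↦4}; C=[x :: AP]; D=[(∅, {x↦clo(λx. (x x), {loop↦4}), loop↦4}, ∅) :: (∅, {loop↦4}, ∅) :: (∅, ∅, ∅)]⟩
step 15: ⟨S=[clo(λx. (x x), {loop↦4}) :: clo(λx. (x x), {loop↦4})]; E={x↦clo(λx. (x x), {loop↦4}), loop↦4}; C=[AP]; D=[(∅, {x↦clo(λx. (x x), {loop↦4}), loop↦4}, ∅) :: (∅, {loop↦4}, ∅) :: (∅, ∅, ∅)]⟩
step 16: ⟨S=∅; E={x↦clo(λx. (x x), {loop↦4}), loop↦4}; C=[(x x)]; D=[(∅, {x↦clo(λx. (x x), {loop↦4}), loop↦4}, ∅) :: (∅, {x↦clo(λx. (x x), {loop↦4}), loop↦4}, ∅) :: (∅, {loop↦4}, ∅) :: (∅, ∅, ∅)]⟩
step 17: ⟨S=∅; E={x↦clo(λx. (x x), {loop↦4}), loop↦4}; C=[x :: x :: AP]; D=[(∅, {x↦clo(λx. (x x), {loop↦4}), loop↦4}, ∅) :: (∅, {x↦clo(λx. (x x), {loop↦4}), loop↦4}, ∅) :: (∅, {loop↦4}, ∅) :: (∅, ∅, ∅)]⟩
step 18: ⟨S=[clo(λx. (x x), {loop↦4})]; E={x↦clo(λx. (x x), {loop↦4}), loop↦4}; C=[x :: AP]; D=[(∅, {x↦clo(λx. (x x), {loop↦4}), loop↦4}, ∅) :: (∅, {x↦clo(λx. (x x), {loop↦4}), loop↦4}, ∅) :: (∅, {loop↦4}, ∅) :: (∅, ∅, ∅)]⟩
step 19: ⟨S=[clo(λx. (x x), {loop↦4}) :: clo(λx. (x x), {loop↦4})]; E={x↦clo(λx. (x x), {loop↦4}), loop↦4}; C=[AP]; D=[(∅, {x↦clo(λx. (x x), {loop↦4}), loop↦4}, ∅) :: (∅, {x↦clo(λx. (x x), {loop↦4}), loop↦4}, ∅) :: (∅, {loop↦4}, ∅) :: (∅, ∅, ∅)]⟩
step 20: ⟨S=∅; E={x↦clo(λx. (x x), {loop↦4}), loop↦4}; C=[(x x)]; D=[(∅, {x↦clo(λx. (x x), {loop↦4}), loop↦4}, ∅) :: (∅, {x↦clo(λx. (x x), {loop↦4}), loop↦4}, ∅) :: (∅, {x↦clo(λx. (x x), {loop↦4}), loop↦4}, ∅) :: (∅, {loop↦4}, ∅) :: (∅, ∅, ∅)]⟩
step 21: ⟨S=∅; E={x↦clo(λx. (x x), {loop↦4}), loop↦4}; C=[x :: x :: AP]; D=[(∅, {x↦clo(λx. (x x), {loop↦4}), loop↦4}, ∅) :: (∅, {x↦clo(λx. (x x), {loop↦4}), loop↦4}, ∅) :: (∅, {x↦clo(λx. (x x), {loop↦4}), loop↦4}, ∅) :: (∅, {loop↦4}, ∅) :: (∅, ∅, ∅)]⟩
→ 21 transitions taken and the configuration is still not final: no result within 21 steps

Answer: DIVERGES (no final state within 21 steps)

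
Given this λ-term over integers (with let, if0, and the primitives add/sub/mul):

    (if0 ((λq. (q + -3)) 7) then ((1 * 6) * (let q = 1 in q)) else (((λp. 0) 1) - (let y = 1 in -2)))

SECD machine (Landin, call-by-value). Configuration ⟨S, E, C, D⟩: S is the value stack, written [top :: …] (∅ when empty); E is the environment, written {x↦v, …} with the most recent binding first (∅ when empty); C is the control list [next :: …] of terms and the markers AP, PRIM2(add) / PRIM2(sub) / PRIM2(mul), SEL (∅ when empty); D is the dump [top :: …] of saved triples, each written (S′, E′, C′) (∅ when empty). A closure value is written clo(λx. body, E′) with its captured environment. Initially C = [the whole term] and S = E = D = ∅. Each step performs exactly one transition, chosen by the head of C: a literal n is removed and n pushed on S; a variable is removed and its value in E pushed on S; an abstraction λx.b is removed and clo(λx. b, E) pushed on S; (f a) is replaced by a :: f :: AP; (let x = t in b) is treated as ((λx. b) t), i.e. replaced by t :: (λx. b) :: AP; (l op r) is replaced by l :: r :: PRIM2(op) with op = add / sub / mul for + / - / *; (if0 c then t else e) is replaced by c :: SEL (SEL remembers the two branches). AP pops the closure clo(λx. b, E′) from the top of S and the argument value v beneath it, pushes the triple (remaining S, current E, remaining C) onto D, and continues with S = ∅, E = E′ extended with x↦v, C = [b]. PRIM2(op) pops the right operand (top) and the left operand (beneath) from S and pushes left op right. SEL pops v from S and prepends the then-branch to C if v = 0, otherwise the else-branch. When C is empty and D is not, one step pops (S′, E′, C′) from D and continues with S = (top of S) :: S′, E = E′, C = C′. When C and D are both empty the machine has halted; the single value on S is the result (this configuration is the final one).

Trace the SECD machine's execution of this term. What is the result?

Answer: 2

Derivation:
0. ⟨S=∅; E=∅; C=[(if0 ((λq. (q + -3)) 7) then ((1 * 6) * (let q = 1 in q)) else (((λp. 0) 1) - (let y = 1 in -2)))]; D=∅⟩
1. ⟨S=∅; E=∅; C=[((λq. (q + -3)) 7) :: SEL]; D=∅⟩
2. ⟨S=∅; E=∅; C=[7 :: (λq. (q + -3)) :: AP :: SEL]; D=∅⟩
3. ⟨S=[7]; E=∅; C=[(λq. (q + -3)) :: AP :: SEL]; D=∅⟩
4. ⟨S=[clo(λq. (q + -3), ∅) :: 7]; E=∅; C=[AP :: SEL]; D=∅⟩
5. ⟨S=∅; E={q↦7}; C=[(q + -3)]; D=[(∅, ∅, [SEL])]⟩
6. ⟨S=∅; E={q↦7}; C=[q :: -3 :: PRIM2(add)]; D=[(∅, ∅, [SEL])]⟩
7. ⟨S=[7]; E={q↦7}; C=[-3 :: PRIM2(add)]; D=[(∅, ∅, [SEL])]⟩
8. ⟨S=[-3 :: 7]; E={q↦7}; C=[PRIM2(add)]; D=[(∅, ∅, [SEL])]⟩
9. ⟨S=[4]; E={q↦7}; C=∅; D=[(∅, ∅, [SEL])]⟩
10. ⟨S=[4]; E=∅; C=[SEL]; D=∅⟩
11. ⟨S=∅; E=∅; C=[(((λp. 0) 1) - (let y = 1 in -2))]; D=∅⟩
12. ⟨S=∅; E=∅; C=[((λp. 0) 1) :: (let y = 1 in -2) :: PRIM2(sub)]; D=∅⟩
13. ⟨S=∅; E=∅; C=[1 :: (λp. 0) :: AP :: (let y = 1 in -2) :: PRIM2(sub)]; D=∅⟩
14. ⟨S=[1]; E=∅; C=[(λp. 0) :: AP :: (let y = 1 in -2) :: PRIM2(sub)]; D=∅⟩
15. ⟨S=[clo(λp. 0, ∅) :: 1]; E=∅; C=[AP :: (let y = 1 in -2) :: PRIM2(sub)]; D=∅⟩
16. ⟨S=∅; E={p↦1}; C=[0]; D=[(∅, ∅, [(let y = 1 in -2) :: PRIM2(sub)])]⟩
17. ⟨S=[0]; E={p↦1}; C=∅; D=[(∅, ∅, [(let y = 1 in -2) :: PRIM2(sub)])]⟩
18. ⟨S=[0]; E=∅; C=[(let y = 1 in -2) :: PRIM2(sub)]; D=∅⟩
19. ⟨S=[0]; E=∅; C=[1 :: (λy. -2) :: AP :: PRIM2(sub)]; D=∅⟩
20. ⟨S=[1 :: 0]; E=∅; C=[(λy. -2) :: AP :: PRIM2(sub)]; D=∅⟩
21. ⟨S=[clo(λy. -2, ∅) :: 1 :: 0]; E=∅; C=[AP :: PRIM2(sub)]; D=∅⟩
22. ⟨S=∅; E={y↦1}; C=[-2]; D=[([0], ∅, [PRIM2(sub)])]⟩
23. ⟨S=[-2]; E={y↦1}; C=∅; D=[([0], ∅, [PRIM2(sub)])]⟩
24. ⟨S=[-2 :: 0]; E=∅; C=[PRIM2(sub)]; D=∅⟩
25. ⟨S=[2]; E=∅; C=∅; D=∅⟩
→ final value 2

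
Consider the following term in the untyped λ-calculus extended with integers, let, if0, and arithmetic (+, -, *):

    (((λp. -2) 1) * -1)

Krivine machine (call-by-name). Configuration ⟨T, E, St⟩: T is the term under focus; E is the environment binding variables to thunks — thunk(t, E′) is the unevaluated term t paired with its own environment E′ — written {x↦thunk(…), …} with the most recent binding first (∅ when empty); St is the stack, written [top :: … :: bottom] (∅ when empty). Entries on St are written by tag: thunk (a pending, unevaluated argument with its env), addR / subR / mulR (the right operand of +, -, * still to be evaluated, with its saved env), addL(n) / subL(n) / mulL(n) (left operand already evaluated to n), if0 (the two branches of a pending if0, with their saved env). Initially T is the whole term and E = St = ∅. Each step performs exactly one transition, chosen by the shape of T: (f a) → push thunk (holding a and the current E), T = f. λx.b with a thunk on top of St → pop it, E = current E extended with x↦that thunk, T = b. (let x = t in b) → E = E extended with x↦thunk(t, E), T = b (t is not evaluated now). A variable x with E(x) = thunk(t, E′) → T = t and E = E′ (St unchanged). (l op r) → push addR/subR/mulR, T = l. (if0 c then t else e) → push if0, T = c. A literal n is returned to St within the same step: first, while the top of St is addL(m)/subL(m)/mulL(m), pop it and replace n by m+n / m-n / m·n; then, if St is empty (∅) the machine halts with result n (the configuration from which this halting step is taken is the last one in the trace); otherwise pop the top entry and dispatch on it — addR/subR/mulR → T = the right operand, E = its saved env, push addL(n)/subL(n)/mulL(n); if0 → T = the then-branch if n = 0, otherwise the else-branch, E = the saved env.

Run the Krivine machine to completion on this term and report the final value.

Answer: 2

Machine steps:
t=0: ⟨T=(((λp. -2) 1) * -1); E=∅; St=∅⟩
t=1: ⟨T=((λp. -2) 1); E=∅; St=[mulR]⟩
t=2: ⟨T=(λp. -2); E=∅; St=[thunk :: mulR]⟩
t=3: ⟨T=-2; E={p↦thunk(1, ∅)}; St=[mulR]⟩
t=4: ⟨T=-1; E=∅; St=[mulL(-2)]⟩
→ final value 2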